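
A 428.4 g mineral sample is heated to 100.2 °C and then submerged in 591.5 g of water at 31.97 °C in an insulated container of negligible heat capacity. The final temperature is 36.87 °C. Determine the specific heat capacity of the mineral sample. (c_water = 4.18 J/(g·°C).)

Setting the total heat transfer to zero:
428.4×c×(36.87 − 100.2) + 591.5×4.18×(36.87 − 31.97) = 0
-27131 c = -12115
c = -12115/-27131 ≈ 0.4465 J/(g·°C)

c ≈ 0.447 J/(g·°C)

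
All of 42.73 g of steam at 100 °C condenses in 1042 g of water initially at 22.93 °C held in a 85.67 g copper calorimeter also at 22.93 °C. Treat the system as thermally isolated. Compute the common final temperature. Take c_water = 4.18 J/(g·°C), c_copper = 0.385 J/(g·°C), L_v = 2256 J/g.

Energy balance with sensible and latent terms:
condense steam: −42.73·2256 = −96399
  condensate cools 100→T: 42.73·4.18·(T − 100) = 178.61(T − 100)
  original water: 4355.6(T − 22.93)
  cup: 32.98(T − 22.93)
4567.2 T = 96399 + 17861 + 100629 = 214889
T ≈ 47.05 °C — below 100 °C, confirming all the steam condensed.

T_f ≈ 47.1 °C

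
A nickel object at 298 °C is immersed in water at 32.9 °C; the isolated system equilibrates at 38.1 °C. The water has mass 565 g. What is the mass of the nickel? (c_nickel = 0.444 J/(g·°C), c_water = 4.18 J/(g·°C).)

m ≈ 106 g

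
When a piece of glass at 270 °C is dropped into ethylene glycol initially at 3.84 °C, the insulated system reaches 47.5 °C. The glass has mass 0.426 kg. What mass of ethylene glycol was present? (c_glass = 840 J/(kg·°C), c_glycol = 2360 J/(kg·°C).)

m ≈ 0.773 kg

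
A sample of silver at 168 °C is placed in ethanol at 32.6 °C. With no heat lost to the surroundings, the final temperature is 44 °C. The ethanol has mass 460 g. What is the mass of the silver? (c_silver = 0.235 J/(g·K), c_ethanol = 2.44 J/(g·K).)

m ≈ 439 g

|Q_silver| = |Q_ethanol|:
m×0.235×(168 − 44) = 460×2.44×(44 − 32.6)
29.14 m = 12795  ⇒  m ≈ 439.1 g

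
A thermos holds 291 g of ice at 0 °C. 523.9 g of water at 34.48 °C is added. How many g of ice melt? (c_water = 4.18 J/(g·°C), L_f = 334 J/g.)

m_melted ≈ 226 g

Water can give up m c ΔT = 523.9·4.18·34.48 = 75508 J before reaching 0 °C.
To melt every bit of ice: 291·334 = 97194 J.
75508 J < 97194 J, so only part of the ice melts and the system sits at 0 °C.
Mass melted = 75508/334 ≈ 226.1 g.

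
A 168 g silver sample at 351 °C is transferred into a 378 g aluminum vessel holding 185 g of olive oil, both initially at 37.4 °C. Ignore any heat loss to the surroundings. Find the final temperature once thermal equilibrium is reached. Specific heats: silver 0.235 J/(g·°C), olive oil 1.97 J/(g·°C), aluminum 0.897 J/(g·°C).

T_f ≈ 54.1 °C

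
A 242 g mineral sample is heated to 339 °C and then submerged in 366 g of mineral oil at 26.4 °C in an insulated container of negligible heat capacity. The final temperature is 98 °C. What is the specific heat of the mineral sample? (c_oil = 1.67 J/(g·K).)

m_s c (T_s − T_f) = m_oil c_oil (T_f − T_0):
242·c·(339 − 98) = 366·1.67·(98 − 26.4)
58322 c = 43763  ⇒  c ≈ 0.7504 J/(g·K)

c ≈ 0.75 J/(g·K)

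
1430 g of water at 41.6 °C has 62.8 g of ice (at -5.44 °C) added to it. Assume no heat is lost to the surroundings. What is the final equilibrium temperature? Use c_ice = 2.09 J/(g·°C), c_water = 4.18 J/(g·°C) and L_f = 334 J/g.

Energy conservation, ΣQ = 0:
warm ice to 0 °C: 62.8·2.09·(0 − (-5.44)) = 714.01; latent heat to melt: 62.8·334 = 20975; warm the meltwater: 262.5 T; water cools: 1430·4.18·(T − 41.6) = 5977.4(T − 41.6)
6239.9 T = 248660 − 21689 = 226971
T ≈ 36.37 °C. Since T > 0 °C, the all-ice-melts assumption holds.

T_f ≈ 36.4 °C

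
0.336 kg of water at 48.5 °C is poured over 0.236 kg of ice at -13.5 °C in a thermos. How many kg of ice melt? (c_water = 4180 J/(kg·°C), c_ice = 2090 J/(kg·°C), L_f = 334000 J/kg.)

m_melted ≈ 0.184 kg

Water can give up m c ΔT = 0.336·4180·48.5 = 68117 J before reaching 0 °C.
Warming the ice to 0 °C takes 0.236·2090·13.5 = 6658.7 J, leaving 61459 J for melting.
To melt every bit of ice: 0.236·334000 = 78824 J.
That's not enough to melt it all — equilibrium is at 0 °C with ice remaining.
Mass melted = 61459/334000 ≈ 0.184 kg.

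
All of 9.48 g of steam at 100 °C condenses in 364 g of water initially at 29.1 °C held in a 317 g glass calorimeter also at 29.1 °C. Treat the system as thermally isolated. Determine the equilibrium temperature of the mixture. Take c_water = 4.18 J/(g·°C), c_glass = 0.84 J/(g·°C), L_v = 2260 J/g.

T_f ≈ 42.4 °C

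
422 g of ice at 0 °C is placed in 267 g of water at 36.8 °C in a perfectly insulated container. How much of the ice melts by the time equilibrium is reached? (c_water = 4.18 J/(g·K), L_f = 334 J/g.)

Water can give up m c ΔT = 267×4.18×36.8 = 41071 J before reaching 0 °C.
Fully melting the ice requires m_ice L_f = 422×334 = 140948 J.
41071 J < 140948 J, so only part of the ice melts and the system sits at 0 °C.
Mass melted = 41071/334 ≈ 123 g.

m_melted ≈ 123 g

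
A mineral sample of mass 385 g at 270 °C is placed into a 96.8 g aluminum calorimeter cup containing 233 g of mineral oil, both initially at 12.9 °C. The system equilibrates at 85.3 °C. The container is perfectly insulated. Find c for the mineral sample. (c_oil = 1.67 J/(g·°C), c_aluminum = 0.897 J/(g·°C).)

c ≈ 0.485 J/(g·°C)

Let T be the final temperature. ΣQ_i = 0:
385·c·(85.3 − 270) + 233·1.67·(85.3 − 12.9) + 96.8·0.897·(85.3 − 12.9) = 0
-71110 c = -34458
c = -34458/-71110 ≈ 0.4846 J/(g·°C)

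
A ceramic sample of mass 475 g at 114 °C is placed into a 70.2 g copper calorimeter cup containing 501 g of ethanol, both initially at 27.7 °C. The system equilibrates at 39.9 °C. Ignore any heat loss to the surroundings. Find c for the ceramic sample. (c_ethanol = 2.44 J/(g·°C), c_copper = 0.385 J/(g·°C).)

Conservation of energy gives ΣQ = 0:
475×c×(39.9 − 114) + 501×2.44×(39.9 − 27.7) + 70.2×0.385×(39.9 − 27.7) = 0
-35198 c = -15243
c = -15243/-35198 ≈ 0.4331 J/(g·°C)

c ≈ 0.433 J/(g·°C)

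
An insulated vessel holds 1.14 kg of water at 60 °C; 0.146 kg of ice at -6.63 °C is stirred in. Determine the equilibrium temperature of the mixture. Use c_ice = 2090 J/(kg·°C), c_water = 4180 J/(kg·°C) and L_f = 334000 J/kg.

Net heat exchanged in the isolated system is zero:
warm ice to 0 °C: 0.146×2090×(0 − (-6.63)) = 2023.1
  melt ice: 0.146×334000 = 48764
  warm the meltwater: 610.28 T
  water cools: 1.14×4180×(T − 60) = 4765.2(T − 60)
5375.5 T = 285912 − 50787 = 235125
T ≈ 43.74 °C (positive, so assuming full melt was valid).

T_f ≈ 43.7 °C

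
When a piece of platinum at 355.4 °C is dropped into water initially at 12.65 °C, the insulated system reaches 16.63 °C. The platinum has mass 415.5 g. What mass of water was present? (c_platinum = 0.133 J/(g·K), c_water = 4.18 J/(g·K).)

m ≈ 1130 g

Setting the total heat transfer to zero:
415.5×0.133×(16.63 − 355.4) + m×4.18×(16.63 − 12.65) = 0
16.64 m = 18721
m = 18721/16.64 ≈ 1125 g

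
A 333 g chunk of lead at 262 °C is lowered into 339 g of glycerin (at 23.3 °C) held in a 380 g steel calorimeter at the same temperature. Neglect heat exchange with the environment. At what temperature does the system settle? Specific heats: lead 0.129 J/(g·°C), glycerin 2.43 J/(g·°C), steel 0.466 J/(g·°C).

T_f is the heat-capacity-weighted average of the initial temperatures:
T_f = (42.96×262 + 823.77×23.3 + 177.08×23.3) / (42.96 + 823.77 + 177.08)
    = 34575 / 1043.8 ≈ 33.12 °C

T_f ≈ 33.1 °C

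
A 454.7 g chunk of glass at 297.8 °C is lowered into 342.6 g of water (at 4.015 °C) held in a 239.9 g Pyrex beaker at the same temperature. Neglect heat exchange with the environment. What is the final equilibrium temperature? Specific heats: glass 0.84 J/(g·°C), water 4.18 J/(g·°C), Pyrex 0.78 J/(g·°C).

T_f ≈ 60.1 °C

Energy conservation, ΣQ = 0:
454.7×0.84×(T − 297.8) + 342.6×4.18×(T − 4.015) + 239.9×0.78×(T − 4.015) = 0
381.95(T − 297.8) + 1432.1(T − 4.015) + 187.12(T − 4.015) = 0
(381.95 + 1432.1 + 187.12) T = 381.95×297.8 + 1432.1×4.015 + 187.12×4.015
T = 120245 / 2001.1 = 60.1 °C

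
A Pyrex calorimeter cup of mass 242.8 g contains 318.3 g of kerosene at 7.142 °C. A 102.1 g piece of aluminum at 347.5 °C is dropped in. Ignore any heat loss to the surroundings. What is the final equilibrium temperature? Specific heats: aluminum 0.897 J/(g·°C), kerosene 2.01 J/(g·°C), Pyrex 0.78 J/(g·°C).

T_f is the heat-capacity-weighted average of the initial temperatures:
T_f = (91.58*347.5 + 639.78*7.142 + 189.38*7.142) / (91.58 + 639.78 + 189.38)
    = 37747 / 920.75 ≈ 41.00 °C

T_f ≈ 41.0 °C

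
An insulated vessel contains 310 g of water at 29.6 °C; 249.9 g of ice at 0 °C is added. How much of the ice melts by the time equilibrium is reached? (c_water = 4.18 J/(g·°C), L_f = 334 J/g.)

m_melted ≈ 115 g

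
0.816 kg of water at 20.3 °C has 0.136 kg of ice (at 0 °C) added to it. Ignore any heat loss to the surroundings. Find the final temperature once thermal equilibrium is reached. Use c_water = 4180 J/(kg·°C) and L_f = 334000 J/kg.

T_f ≈ 6.0 °C

Setting the total heat transfer to zero:
melt ice: 0.136×334000 = 45424; meltwater 0→T: 0.136×4180×T = 568.48 T; water cools: 0.816×4180×(T − 20.3) = 3410.9(T − 20.3)
3979.4 T = 69241 − 45424 = 23817
T ≈ 5.99 °C — above 0 °C, consistent with complete melting.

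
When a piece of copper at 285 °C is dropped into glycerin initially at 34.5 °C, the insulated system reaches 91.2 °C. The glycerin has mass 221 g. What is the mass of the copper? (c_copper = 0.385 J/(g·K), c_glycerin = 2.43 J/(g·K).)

m ≈ 408 g

Heat lost by the copper = heat gained by the glycerin:
m·0.385·(285 − 91.2) = 221·2.43·(91.2 − 34.5)
74.61 m = 30450  ⇒  m ≈ 408.1 g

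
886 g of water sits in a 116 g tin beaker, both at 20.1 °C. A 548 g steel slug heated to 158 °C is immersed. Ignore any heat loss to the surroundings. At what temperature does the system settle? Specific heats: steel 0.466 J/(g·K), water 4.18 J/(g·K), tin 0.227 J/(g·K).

Let T be the final temperature. ΣQ_i = 0:
548·0.466·(T − 158) + 886·4.18·(T − 20.1) + 116·0.227·(T − 20.1) = 0
255.37(T − 158) + 3703.5(T − 20.1) + 26.33(T − 20.1) = 0
3985.2 T = 115317
T = 115317 / 3985.2 = 28.9 °C

T_f ≈ 28.9 °C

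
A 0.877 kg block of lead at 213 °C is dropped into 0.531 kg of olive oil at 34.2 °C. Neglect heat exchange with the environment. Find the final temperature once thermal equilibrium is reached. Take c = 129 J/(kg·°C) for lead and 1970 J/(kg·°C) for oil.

T_f ≈ 51.7 °C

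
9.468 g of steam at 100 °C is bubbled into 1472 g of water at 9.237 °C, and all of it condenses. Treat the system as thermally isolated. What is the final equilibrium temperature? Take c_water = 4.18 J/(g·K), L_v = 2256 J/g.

T_f ≈ 13.3 °C

Taking heat into each body as positive, Σ m c ΔT = 0:
steam→water at 100 °C releases m L_v = 9.468×2256 = 21360
  condensate cools 100→T: 9.468×4.18×(T − 100) = 39.58(T − 100)
  original water: 6153(T − 9.237)
6192.5 T = 21360 + 3957.6 + 56835 = 82152
T ≈ 13.27 °C — below 100 °C, confirming all the steam condensed.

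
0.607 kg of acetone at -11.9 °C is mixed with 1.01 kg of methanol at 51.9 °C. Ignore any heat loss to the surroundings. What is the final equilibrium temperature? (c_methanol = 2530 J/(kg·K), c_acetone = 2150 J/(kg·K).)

T_f ≈ 30.3 °C

|Q_methanol| = |Q_acetone|:
1.01*2530*(51.9 − T) = 0.607*2150*(T − (-11.9))
2555.3(51.9 − T) = 1305(T − (-11.9))
3860.4 T = 117090  ⇒  T ≈ 30.33 °C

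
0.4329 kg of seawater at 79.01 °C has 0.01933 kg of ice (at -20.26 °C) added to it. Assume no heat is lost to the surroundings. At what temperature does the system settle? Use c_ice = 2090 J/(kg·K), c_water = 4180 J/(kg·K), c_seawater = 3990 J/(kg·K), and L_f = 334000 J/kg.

T_f ≈ 71.5 °C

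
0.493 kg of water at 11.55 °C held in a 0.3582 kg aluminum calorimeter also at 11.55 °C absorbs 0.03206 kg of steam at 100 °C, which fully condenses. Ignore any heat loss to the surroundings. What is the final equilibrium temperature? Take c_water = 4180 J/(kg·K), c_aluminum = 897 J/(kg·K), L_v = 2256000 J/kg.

T_f ≈ 45.0 °C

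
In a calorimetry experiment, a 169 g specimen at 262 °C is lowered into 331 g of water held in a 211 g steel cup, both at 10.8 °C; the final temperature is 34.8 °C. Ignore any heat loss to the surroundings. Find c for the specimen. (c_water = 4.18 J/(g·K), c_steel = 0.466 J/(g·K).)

c ≈ 0.926 J/(g·K)

Taking heat into each body as positive, Σ m c ΔT = 0:
169·c·(34.8 − 262) + 331·4.18·(34.8 − 10.8) + 211·0.466·(34.8 − 10.8) = 0
-38397 c = -35566
c = -35566/-38397 ≈ 0.9263 J/(g·K)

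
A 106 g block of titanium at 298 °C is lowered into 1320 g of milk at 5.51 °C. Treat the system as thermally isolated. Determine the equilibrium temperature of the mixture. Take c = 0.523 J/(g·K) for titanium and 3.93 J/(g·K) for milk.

Setting the total heat transfer to zero:
106·0.523·(T − 298) + 1320·3.93·(T − 5.51) = 0
55.44(T − 298) + 5187.6(T − 5.51) = 0
(55.44 + 5187.6) T = 55.44·298 + 5187.6·5.51
T = 45104 / 5243 = 8.6 °C

T_f ≈ 8.6 °C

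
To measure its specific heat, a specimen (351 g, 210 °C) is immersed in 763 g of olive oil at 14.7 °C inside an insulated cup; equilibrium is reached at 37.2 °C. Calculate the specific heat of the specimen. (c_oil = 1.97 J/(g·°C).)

Setting the total heat transfer to zero:
351×c×(37.2 − 210) + 763×1.97×(37.2 − 14.7) = 0
-60653 c = -33820
c = -33820/-60653 ≈ 0.5576 J/(g·°C)

c ≈ 0.558 J/(g·°C)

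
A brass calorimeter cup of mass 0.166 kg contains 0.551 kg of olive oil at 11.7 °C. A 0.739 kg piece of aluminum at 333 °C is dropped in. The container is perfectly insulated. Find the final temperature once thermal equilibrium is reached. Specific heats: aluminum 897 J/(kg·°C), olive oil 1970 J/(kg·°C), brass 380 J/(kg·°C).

T_f ≈ 129.3 °C

Let T be the final temperature. ΣQ_i = 0:
0.739*897*(T − 333) + 0.551*1970*(T − 11.7) + 0.166*380*(T − 11.7) = 0
662.88(T − 333) + 1085.5(T − 11.7) + 63.08(T − 11.7) = 0
(662.88 + 1085.5 + 63.08) T = 662.88*333 + 1085.5*11.7 + 63.08*11.7
T ≈ 129.28 °C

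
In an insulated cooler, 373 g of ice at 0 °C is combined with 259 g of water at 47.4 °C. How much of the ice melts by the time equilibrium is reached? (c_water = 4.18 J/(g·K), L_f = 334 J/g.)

m_melted ≈ 154 g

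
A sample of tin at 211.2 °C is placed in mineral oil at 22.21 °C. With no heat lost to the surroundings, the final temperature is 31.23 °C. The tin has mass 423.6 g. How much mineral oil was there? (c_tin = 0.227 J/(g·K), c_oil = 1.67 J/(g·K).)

m ≈ 1150 g

Taking heat into each body as positive, Σ m c ΔT = 0:
423.6·0.227·(31.23 − 211.2) + m·1.67·(31.23 − 22.21) = 0
15.06 m = 17305
m = 17305/15.06 ≈ 1149 g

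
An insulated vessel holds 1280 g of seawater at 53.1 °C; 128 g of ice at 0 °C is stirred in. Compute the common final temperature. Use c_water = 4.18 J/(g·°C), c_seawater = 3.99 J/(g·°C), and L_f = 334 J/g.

T_f ≈ 40.5 °C

Sum of m c ΔT and latent-heat terms is zero:
fusion: m_ice L_f = 128·334 = 42752; meltwater 0→T: 128·4.18·T = 535.04 T; seawater: 5107.2(T − 53.1)
5642.2 T = 271192 − 42752 = 228440
T ≈ 40.49 °C. Since T > 0 °C, the all-ice-melts assumption holds.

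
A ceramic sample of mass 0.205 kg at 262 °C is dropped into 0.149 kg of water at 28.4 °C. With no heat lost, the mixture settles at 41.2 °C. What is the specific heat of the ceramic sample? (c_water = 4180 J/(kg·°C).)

c ≈ 176 J/(kg·°C)

Heat lost by the ceramic sample = heat gained by the water:
0.205×c×(262 − 41.2) = 0.149×4180×(41.2 − 28.4)
45.26 c = 7972.1  ⇒  c ≈ 176.1 J/(kg·°C)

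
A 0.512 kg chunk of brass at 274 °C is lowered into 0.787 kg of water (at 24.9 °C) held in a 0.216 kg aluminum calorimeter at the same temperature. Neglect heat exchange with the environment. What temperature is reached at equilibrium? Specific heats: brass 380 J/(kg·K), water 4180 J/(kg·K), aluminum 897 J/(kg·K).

Let T be the final temperature. ΣQ_i = 0:
0.512*380*(T − 274) + 0.787*4180*(T − 24.9) + 0.216*897*(T − 24.9) = 0
194.56(T − 274) + 3289.7(T − 24.9) + 193.75(T − 24.9) = 0
(194.56 + 3289.7 + 193.75) T = 194.56*274 + 3289.7*24.9 + 193.75*24.9
T = 140046 / 3678 = 38.1 °C

T_f ≈ 38.1 °C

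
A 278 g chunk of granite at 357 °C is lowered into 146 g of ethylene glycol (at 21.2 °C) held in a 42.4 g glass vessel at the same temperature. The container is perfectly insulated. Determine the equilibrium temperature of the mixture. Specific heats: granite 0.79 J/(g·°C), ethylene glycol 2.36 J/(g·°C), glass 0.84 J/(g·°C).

Setting the total heat transfer to zero:
278*0.79*(T − 357) + 146*2.36*(T − 21.2) + 42.4*0.84*(T − 21.2) = 0
219.62(T − 357) + 344.56(T − 21.2) + 35.62(T − 21.2) = 0
(219.62 + 344.56 + 35.62) T = 219.62*357 + 344.56*21.2 + 35.62*21.2
T = 86464 / 599.8 = 144 °C

T_f ≈ 144.2 °C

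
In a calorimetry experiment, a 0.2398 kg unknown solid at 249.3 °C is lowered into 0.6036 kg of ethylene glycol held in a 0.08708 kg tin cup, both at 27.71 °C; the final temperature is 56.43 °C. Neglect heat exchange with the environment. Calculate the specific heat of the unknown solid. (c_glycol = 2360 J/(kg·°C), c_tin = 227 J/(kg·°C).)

c ≈ 897 J/(kg·°C)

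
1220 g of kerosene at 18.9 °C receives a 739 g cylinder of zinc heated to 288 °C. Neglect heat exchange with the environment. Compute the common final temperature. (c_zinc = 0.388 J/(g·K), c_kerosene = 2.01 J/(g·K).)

T_f ≈ 47.1 °C

Heat lost by the zinc equals heat gained by the kerosene:
739×0.388×(288 − T) = 1220×2.01×(T − 18.9)
286.73(288 − T) = 2452.2(T − 18.9)
2738.9 T = 128925  ⇒  T ≈ 47.07 °C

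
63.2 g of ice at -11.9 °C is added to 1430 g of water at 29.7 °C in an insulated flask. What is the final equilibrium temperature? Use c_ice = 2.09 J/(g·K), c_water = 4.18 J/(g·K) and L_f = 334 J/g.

Heat gained plus heat lost sum to zero:
warm ice to 0 °C: 63.2×2.09×(0 − (-11.9)) = 1571.8
  fusion: m_ice L_f = 63.2×334 = 21109
  warm the meltwater: 264.18 T
  water: 5977.4(T − 29.7)
6241.6 T = 177529 − 22681 = 154848
T ≈ 24.81 °C — above 0 °C, consistent with complete melting.

T_f ≈ 24.8 °C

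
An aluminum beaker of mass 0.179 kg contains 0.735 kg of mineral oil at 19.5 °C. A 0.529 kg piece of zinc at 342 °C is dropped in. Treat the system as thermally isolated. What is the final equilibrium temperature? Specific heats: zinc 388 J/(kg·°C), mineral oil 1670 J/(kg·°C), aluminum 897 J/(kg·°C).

Taking heat into each body as positive, Σ m c ΔT = 0:
0.529×388×(T − 342) + 0.735×1670×(T − 19.5) + 0.179×897×(T − 19.5) = 0
205.25(T − 342) + 1227.5(T − 19.5) + 160.56(T − 19.5) = 0
1593.3 T = 97262
T = 97262 / 1593.3 = 61 °C

T_f ≈ 61.0 °C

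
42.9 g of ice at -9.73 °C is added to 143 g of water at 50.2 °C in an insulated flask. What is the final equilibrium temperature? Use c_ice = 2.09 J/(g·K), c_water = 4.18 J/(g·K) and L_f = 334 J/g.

T_f ≈ 19.1 °C

Energy balance with sensible and latent terms:
warm ice to 0 °C: 42.9·2.09·(0 − (-9.73)) = 872.4; melt ice: 42.9·334 = 14329; meltwater 0→T: 42.9·4.18·T = 179.32 T; water cools: 143·4.18·(T − 50.2) = 597.74(T − 50.2)
777.06 T = 30007 − 15201 = 14806
T ≈ 19.05 °C — above 0 °C, consistent with complete melting.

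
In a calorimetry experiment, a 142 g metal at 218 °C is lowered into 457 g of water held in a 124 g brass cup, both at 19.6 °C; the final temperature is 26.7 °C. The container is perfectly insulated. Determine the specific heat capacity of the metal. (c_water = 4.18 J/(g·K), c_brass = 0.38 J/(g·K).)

Setting the total heat transfer to zero:
142×c×(26.7 − 218) + 457×4.18×(26.7 − 19.6) + 124×0.38×(26.7 − 19.6) = 0
-27165 c = -13897
c = -13897/-27165 ≈ 0.5116 J/(g·K)

c ≈ 0.512 J/(g·K)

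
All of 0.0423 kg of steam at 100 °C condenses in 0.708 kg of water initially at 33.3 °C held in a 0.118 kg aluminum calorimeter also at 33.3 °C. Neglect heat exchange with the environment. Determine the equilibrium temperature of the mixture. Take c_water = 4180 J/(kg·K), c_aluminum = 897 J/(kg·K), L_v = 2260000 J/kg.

Taking heat into each body as positive, Σ m c ΔT = 0:
steam→water at 100 °C releases m L_v = 0.0423·2260000 = 95598
  condensed water 100 °C→T: 176.81(T − 100)
  water warms: 0.708·4180·(T − 33.3) = 2959.4(T − 33.3)
  aluminum cup: 0.118·897·(T − 33.3) = 105.85(T − 33.3)
3242.1 T = 95598 + 17681 + 102074 = 215353
T ≈ 66.42 °C (< 100 °C, so full condensation is consistent).

T_f ≈ 66.4 °C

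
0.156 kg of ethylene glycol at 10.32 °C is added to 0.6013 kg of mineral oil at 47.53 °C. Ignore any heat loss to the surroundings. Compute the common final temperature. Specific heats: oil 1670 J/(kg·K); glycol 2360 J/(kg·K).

T_f ≈ 37.5 °C

Energy conservation, ΣQ = 0:
0.6013×1670×(T − 47.53) + 0.156×2360×(T − 10.32) = 0
1004.2(T − 47.53) + 368.16(T − 10.32) = 0
(1004.2 + 368.16) T = 1004.2×47.53 + 368.16×10.32
T = 51528 / 1372.3 = 37.5 °C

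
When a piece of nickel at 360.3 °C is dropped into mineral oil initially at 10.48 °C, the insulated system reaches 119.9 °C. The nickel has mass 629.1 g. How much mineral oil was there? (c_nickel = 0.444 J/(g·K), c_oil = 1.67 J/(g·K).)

m ≈ 367 g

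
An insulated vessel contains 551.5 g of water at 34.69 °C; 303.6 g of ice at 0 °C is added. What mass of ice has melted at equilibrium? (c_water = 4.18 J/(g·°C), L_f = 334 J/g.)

m_melted ≈ 239 g

Heat available from the water dropping to 0 °C: 551.5·4.18·34.69 = 79970 J.
Fully melting the ice requires m_ice L_f = 303.6·334 = 101402 J.
79970 J < 101402 J, so only part of the ice melts and the system sits at 0 °C.
Mass melted = 79970/334 ≈ 239.4 g.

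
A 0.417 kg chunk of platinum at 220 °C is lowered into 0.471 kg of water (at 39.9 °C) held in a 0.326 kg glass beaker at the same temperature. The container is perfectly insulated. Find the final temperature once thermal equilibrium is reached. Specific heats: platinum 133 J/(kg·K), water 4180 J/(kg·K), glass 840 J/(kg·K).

T_f ≈ 44.2 °C

Setting the total heat transfer to zero:
0.417·133·(T − 220) + 0.471·4180·(T − 39.9) + 0.326·840·(T − 39.9) = 0
55.46(T − 220) + 1968.8(T − 39.9) + 273.84(T − 39.9) = 0
2298.1 T = 101682
T ≈ 44.25 °C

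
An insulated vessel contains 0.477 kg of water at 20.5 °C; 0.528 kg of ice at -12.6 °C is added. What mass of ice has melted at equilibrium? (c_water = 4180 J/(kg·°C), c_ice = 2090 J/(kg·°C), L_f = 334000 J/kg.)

m_melted ≈ 0.0807 kg

Cooling the water to 0 °C releases 0.477×4180×20.5 = 40874 J.
Of that, 0.528×2090×12.6 = 13904 J goes to bring the ice to 0 °C, leaving 26970 J.
Melting all 0.528 kg of ice would need 0.528×334000 = 176352 J.
That's not enough to melt it all — equilibrium is at 0 °C with ice remaining.
Mass melted = 26970/334000 ≈ 0.08075 kg.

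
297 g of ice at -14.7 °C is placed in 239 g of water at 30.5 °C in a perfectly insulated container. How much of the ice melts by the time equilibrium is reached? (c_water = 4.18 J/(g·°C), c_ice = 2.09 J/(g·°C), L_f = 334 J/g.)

Cooling the water to 0 °C releases 239×4.18×30.5 = 30470 J.
Warming the ice to 0 °C takes 297×2.09×14.7 = 9124.7 J, leaving 21345 J for melting.
Melting all 297 g of ice would need 297×334 = 99198 J.
Since 21345 < 99198 J, not all the ice melts; equilibrium is at 0 °C.
Mass melted = 21345/334 ≈ 63.91 g.

m_melted ≈ 63.9 g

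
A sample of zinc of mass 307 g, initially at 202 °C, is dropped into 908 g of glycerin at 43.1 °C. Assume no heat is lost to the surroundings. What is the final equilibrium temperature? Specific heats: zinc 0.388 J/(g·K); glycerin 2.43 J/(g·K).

T_f ≈ 51.2 °C

Taking heat into each body as positive, Σ m c ΔT = 0:
307×0.388×(T − 202) + 908×2.43×(T − 43.1) = 0
119.12(T − 202) + 2206.4(T − 43.1) = 0
2325.6 T = 119159
T ≈ 51.24 °C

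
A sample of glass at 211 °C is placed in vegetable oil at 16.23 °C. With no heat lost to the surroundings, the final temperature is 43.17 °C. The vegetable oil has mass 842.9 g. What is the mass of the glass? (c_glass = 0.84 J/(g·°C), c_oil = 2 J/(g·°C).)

m ≈ 322 g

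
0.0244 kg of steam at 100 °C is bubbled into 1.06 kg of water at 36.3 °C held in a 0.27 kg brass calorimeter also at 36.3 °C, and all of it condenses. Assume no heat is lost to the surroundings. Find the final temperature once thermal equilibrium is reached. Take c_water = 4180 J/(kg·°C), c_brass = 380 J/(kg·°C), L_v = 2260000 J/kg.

T_f ≈ 49.6 °C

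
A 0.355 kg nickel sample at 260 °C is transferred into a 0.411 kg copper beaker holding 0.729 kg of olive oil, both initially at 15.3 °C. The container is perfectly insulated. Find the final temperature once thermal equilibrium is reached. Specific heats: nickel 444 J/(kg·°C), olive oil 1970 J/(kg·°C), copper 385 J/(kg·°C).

T_f ≈ 37.3 °C

Setting the total heat transfer to zero:
0.355·444·(T − 260) + 0.729·1970·(T − 15.3) + 0.411·385·(T − 15.3) = 0
1752 T = 65375
T ≈ 37.31 °C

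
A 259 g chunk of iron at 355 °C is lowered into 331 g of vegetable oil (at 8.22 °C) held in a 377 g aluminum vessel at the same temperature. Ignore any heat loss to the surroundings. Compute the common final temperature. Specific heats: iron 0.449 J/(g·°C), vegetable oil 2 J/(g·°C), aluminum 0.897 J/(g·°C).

T_f ≈ 44.3 °C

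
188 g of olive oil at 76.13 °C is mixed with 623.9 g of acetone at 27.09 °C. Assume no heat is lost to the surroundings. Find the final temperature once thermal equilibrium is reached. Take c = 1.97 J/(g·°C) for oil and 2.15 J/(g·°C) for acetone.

|Q_oil| = |Q_acetone|:
188*1.97*(76.13 − T) = 623.9*2.15*(T − 27.09)
370.36(76.13 − T) = 1341.4(T − 27.09)
1711.7 T = 64534  ⇒  T ≈ 37.70 °C

T_f ≈ 37.7 °C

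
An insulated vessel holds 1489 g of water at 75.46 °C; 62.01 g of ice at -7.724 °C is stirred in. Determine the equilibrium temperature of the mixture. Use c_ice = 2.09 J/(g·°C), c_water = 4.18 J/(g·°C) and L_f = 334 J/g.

Setting the total heat transfer to zero:
ice -7.724→0 °C: 62.01·2.09·7.724 = 1001
  latent heat to melt: 62.01·334 = 20711
  warm the meltwater: 259.2 T
  water cools: 1489·4.18·(T − 75.46) = 6224(T − 75.46)
6483.2 T = 469665 − 21712 = 447952
T ≈ 69.09 °C (positive, so assuming full melt was valid).

T_f ≈ 69.1 °C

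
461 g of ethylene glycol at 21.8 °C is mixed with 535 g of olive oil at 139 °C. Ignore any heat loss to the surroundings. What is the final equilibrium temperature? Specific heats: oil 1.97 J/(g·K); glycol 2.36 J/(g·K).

T_f ≈ 79.5 °C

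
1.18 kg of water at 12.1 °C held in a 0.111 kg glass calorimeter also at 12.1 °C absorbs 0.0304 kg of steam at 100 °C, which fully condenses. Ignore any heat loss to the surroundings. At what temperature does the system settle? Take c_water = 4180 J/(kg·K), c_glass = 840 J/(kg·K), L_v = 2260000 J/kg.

Setting the total heat transfer to zero:
latent heat released on condensation: 0.0304·2260000 = 68704; condensate cools 100→T: 0.0304·4180·(T − 100) = 127.07(T − 100); water warms: 1.18·4180·(T − 12.1) = 4932.4(T − 12.1); cup: 93.24(T − 12.1)
5152.7 T = 68704 + 12707 + 60810 = 142221
T ≈ 27.60 °C — below 100 °C, confirming all the steam condensed.

T_f ≈ 27.6 °C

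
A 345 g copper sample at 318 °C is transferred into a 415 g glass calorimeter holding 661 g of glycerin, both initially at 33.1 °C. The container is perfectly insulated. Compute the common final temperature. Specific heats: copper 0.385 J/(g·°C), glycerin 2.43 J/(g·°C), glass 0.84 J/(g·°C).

Net heat exchanged in the isolated system is zero:
345×0.385×(T − 318) + 661×2.43×(T − 33.1) + 415×0.84×(T − 33.1) = 0
132.83(T − 318) + 1606.2(T − 33.1) + 348.6(T − 33.1) = 0
2087.7 T = 106943
T = 106943 / 2087.7 = 51.2 °C

T_f ≈ 51.2 °C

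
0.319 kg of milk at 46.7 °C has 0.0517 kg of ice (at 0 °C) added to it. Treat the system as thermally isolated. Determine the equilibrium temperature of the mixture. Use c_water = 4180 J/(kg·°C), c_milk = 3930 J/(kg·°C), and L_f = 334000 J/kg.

Sum of m c ΔT and latent-heat terms is zero:
latent heat to melt: 0.0517·334000 = 17268; meltwater 0→T: 0.0517·4180·T = 216.11 T; milk cools: 0.319·3930·(T − 46.7) = 1253.7(T − 46.7)
1469.8 T = 58546 − 17268 = 41279
T ≈ 28.08 °C — above 0 °C, consistent with complete melting.

T_f ≈ 28.1 °C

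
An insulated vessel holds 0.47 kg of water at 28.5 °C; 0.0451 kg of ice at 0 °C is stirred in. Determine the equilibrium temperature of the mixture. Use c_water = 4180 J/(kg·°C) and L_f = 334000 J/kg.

T_f ≈ 19.0 °C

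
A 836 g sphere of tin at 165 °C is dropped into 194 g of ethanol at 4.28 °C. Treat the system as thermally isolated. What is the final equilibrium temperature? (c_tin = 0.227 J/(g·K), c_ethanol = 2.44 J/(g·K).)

T_f is the heat-capacity-weighted average of the initial temperatures:
T_f = (189.77·165 + 473.36·4.28) / (189.77 + 473.36)
    = 33338 / 663.13 ≈ 50.27 °C

T_f ≈ 50.3 °C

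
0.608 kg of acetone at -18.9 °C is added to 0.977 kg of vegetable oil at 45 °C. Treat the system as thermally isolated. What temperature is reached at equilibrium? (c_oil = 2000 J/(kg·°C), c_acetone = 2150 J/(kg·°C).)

T_f ≈ 19.4 °C

T_f = Σ m_i c_i T_i / Σ m_i c_i:
T_f = (1954×45 + 1307.2×(-18.9)) / (1954 + 1307.2)
    = 63224 / 3261.2 ≈ 19.39 °C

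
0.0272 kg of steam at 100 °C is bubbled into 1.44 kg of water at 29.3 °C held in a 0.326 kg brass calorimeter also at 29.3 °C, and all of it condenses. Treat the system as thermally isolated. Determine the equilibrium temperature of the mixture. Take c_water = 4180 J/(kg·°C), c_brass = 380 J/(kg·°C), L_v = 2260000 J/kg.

T_f ≈ 40.4 °C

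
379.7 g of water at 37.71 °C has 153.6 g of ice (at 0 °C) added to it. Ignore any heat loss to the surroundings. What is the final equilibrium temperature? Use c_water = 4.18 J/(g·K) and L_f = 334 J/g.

Energy balance with sensible and latent terms:
latent heat to melt: 153.6·334 = 51302; meltwater 0→T: 153.6·4.18·T = 642.05 T; water: 1587.1(T − 37.71)
2229.2 T = 59851 − 51302 = 8548.9
T ≈ 3.83 °C — above 0 °C, consistent with complete melting.

T_f ≈ 3.8 °C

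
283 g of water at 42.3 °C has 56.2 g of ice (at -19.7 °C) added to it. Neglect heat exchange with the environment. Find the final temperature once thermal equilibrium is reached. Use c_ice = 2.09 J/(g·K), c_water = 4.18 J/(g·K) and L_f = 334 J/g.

T_f ≈ 20.4 °C

Heat gained plus heat lost sum to zero:
warm ice to 0 °C: 56.2×2.09×(0 − (-19.7)) = 2313.9
  melt ice: 56.2×334 = 18771
  warm the meltwater: 234.92 T
  water: 1182.9(T − 42.3)
1417.9 T = 50038 − 21085 = 28954
T ≈ 20.42 °C. Since T > 0 °C, the all-ice-melts assumption holds.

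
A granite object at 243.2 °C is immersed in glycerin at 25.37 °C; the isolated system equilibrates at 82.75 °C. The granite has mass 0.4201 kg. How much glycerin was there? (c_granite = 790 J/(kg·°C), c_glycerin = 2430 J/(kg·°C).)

m ≈ 0.382 kg

|Q_granite| = |Q_glycerin|:
0.4201×790×(243.2 − 82.75) = m×2430×(82.75 − 25.37)
139433 m = 53250  ⇒  m ≈ 0.3819 kg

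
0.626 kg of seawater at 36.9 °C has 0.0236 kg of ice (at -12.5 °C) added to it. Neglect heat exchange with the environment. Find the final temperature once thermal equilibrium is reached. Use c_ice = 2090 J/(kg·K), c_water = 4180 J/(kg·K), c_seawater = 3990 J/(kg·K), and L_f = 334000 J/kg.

Energy conservation, ΣQ = 0:
warm ice to 0 °C: 0.0236·2090·(0 − (-12.5)) = 616.55
  latent heat to melt: 0.0236·334000 = 7882.4
  meltwater 0→T: 0.0236·4180·T = 98.65 T
  seawater cools: 0.626·3990·(T − 36.9) = 2497.7(T − 36.9)
2596.4 T = 92167 − 8498.9 = 83668
T ≈ 32.22 °C. Since T > 0 °C, the all-ice-melts assumption holds.

T_f ≈ 32.2 °C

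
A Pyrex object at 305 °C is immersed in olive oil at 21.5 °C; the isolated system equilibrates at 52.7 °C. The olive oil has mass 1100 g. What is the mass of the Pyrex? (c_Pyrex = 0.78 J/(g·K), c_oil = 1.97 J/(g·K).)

Heat gained plus heat lost sum to zero:
m×0.78×(52.7 − 305) + 1100×1.97×(52.7 − 21.5) = 0
-196.79 m = -67610
m = -67610/-196.79 ≈ 343.6 g

m ≈ 344 g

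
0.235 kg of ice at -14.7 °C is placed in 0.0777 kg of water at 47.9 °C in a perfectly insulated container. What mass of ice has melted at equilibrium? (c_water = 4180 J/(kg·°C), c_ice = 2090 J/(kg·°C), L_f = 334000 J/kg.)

m_melted ≈ 0.025 kg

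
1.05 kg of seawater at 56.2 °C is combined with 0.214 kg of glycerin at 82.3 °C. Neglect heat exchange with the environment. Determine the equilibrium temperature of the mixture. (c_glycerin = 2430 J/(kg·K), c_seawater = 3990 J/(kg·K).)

With ΣQ=0 the equilibrium temperature is the m·c-weighted mean:
T_f = (520.02·82.3 + 4189.5·56.2) / (520.02 + 4189.5)
    = 278248 / 4709.5 ≈ 59.08 °C

T_f ≈ 59.1 °C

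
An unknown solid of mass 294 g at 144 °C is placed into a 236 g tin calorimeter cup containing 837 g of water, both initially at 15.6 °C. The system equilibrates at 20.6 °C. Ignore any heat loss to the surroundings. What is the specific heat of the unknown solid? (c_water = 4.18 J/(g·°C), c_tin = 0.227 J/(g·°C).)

c ≈ 0.49 J/(g·°C)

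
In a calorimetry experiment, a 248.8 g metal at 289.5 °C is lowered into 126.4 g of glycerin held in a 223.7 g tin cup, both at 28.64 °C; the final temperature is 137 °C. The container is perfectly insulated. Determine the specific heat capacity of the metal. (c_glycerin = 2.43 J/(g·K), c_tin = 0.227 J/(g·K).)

Heat gained plus heat lost sum to zero:
248.8×c×(137 − 289.5) + 126.4×2.43×(137 − 28.64) + 223.7×0.227×(137 − 28.64) = 0
-37942 c = -38786
c = -38786/-37942 ≈ 1.022 J/(g·K)

c ≈ 1.02 J/(g·K)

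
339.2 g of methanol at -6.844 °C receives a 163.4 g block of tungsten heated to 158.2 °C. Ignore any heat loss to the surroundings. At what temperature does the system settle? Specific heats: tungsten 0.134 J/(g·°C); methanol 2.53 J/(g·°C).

Heat lost by the tungsten equals heat gained by the methanol:
163.4·0.134·(158.2 − T) = 339.2·2.53·(T − (-6.844))
21.9(158.2 − T) = 858.18(T − (-6.844))
880.07 T = -2409.5  ⇒  T ≈ -2.74 °C

T_f ≈ -2.7 °C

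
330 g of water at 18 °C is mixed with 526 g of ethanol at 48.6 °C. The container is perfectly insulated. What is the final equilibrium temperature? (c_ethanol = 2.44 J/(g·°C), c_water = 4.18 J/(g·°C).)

Heat gained plus heat lost sum to zero:
526·2.44·(T − 48.6) + 330·4.18·(T − 18) = 0
2662.8 T = 87204
T = 87204 / 2662.8 = 32.7 °C

T_f ≈ 32.7 °C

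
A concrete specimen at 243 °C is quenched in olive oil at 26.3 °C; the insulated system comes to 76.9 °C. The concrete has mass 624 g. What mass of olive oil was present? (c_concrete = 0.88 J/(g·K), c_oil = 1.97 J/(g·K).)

m ≈ 915 g

Energy conservation, ΣQ = 0:
624×0.88×(76.9 − 243) + m×1.97×(76.9 − 26.3) = 0
99.68 m = 91209
m = 91209/99.68 ≈ 915 g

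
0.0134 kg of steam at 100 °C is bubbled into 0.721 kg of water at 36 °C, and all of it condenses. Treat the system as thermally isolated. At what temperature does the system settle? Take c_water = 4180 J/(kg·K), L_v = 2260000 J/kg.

Heat gained plus heat lost sum to zero:
latent heat released on condensation: 0.0134×2260000 = 30284; condensate cools 100→T: 0.0134×4180×(T − 100) = 56.01(T − 100); original water: 3013.8(T − 36)
3069.8 T = 30284 + 5601.2 + 108496 = 144381
T ≈ 47.03 °C, under the boiling point, so the assumption holds.

T_f ≈ 47.0 °C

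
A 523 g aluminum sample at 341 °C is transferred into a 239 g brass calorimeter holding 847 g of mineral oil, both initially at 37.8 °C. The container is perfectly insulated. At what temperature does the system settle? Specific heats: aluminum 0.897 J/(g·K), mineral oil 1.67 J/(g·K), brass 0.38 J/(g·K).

T_f ≈ 109.8 °C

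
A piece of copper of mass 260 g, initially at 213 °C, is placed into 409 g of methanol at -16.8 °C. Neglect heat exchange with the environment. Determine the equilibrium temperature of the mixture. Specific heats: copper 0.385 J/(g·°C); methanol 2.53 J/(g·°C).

T_f ≈ 3.5 °C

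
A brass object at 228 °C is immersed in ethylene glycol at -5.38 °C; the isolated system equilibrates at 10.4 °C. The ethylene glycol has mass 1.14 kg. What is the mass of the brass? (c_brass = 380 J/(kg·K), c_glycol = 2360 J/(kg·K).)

|Q_brass| = |Q_glycol|:
m·380·(228 − 10.4) = 1.14·2360·(10.4 − (-5.38))
82688 m = 42455  ⇒  m ≈ 0.5134 kg

m ≈ 0.513 kg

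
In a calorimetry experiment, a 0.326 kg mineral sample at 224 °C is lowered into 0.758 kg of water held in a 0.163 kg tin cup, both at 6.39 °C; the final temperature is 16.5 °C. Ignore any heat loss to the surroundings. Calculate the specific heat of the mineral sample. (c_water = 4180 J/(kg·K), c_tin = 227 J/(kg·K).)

Conservation of energy gives ΣQ = 0:
0.326·c·(16.5 − 224) + 0.758·4180·(16.5 − 6.39) + 0.163·227·(16.5 − 6.39) = 0
-67.64 c = -32407
c = -32407/-67.64 ≈ 479.1 J/(kg·K)

c ≈ 479 J/(kg·K)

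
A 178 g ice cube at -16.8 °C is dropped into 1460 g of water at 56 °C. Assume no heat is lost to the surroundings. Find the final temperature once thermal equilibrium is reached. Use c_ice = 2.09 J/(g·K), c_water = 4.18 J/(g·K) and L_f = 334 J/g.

Let T be the final temperature. ΣQ_i = 0:
warm ice to 0 °C: 178×2.09×(0 − (-16.8)) = 6249.9
  latent heat to melt: 178×334 = 59452
  warm the meltwater: 744.04 T
  water: 6102.8(T − 56)
6846.8 T = 341757 − 65702 = 276055
T ≈ 40.32 °C. Since T > 0 °C, the all-ice-melts assumption holds.

T_f ≈ 40.3 °C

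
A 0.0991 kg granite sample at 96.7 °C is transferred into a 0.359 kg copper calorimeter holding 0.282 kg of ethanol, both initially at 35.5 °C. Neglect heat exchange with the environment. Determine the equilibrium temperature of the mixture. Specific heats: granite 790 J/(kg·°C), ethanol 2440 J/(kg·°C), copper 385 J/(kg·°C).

Taking heat into each body as positive, Σ m c ΔT = 0:
0.0991×790×(T − 96.7) + 0.282×2440×(T − 35.5) + 0.359×385×(T − 35.5) = 0
904.58 T = 36904
T ≈ 40.80 °C

T_f ≈ 40.8 °C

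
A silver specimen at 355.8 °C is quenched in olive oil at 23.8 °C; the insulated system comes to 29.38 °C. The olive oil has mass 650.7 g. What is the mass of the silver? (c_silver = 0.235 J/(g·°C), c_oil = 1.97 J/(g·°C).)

Heat lost by the silver = heat gained by the oil:
m×0.235×(355.8 − 29.38) = 650.7×1.97×(29.38 − 23.8)
76.71 m = 7152.9  ⇒  m ≈ 93.25 g

m ≈ 93.2 g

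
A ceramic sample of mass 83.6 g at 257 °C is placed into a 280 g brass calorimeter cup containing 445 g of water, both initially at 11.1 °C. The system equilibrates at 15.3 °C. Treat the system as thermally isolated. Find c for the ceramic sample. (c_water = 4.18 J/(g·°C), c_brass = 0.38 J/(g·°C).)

c ≈ 0.409 J/(g·°C)

Taking heat into each body as positive, Σ m c ΔT = 0:
83.6·c·(15.3 − 257) + 445·4.18·(15.3 − 11.1) + 280·0.38·(15.3 − 11.1) = 0
-20206 c = -8259.3
c = -8259.3/-20206 ≈ 0.4088 J/(g·°C)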